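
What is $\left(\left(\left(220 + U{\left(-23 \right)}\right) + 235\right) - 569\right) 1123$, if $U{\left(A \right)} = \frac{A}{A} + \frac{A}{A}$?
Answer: $-125776$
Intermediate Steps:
$U{\left(A \right)} = 2$ ($U{\left(A \right)} = 1 + 1 = 2$)
$\left(\left(\left(220 + U{\left(-23 \right)}\right) + 235\right) - 569\right) 1123 = \left(\left(\left(220 + 2\right) + 235\right) - 569\right) 1123 = \left(\left(222 + 235\right) - 569\right) 1123 = \left(457 - 569\right) 1123 = \left(-112\right) 1123 = -125776$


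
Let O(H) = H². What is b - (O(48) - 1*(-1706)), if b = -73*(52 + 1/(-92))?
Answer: -718079/92 ≈ -7805.2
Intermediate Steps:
b = -349159/92 (b = -73*(52 - 1/92) = -73*4783/92 = -349159/92 ≈ -3795.2)
b - (O(48) - 1*(-1706)) = -349159/92 - (48² - 1*(-1706)) = -349159/92 - (2304 + 1706) = -349159/92 - 1*4010 = -349159/92 - 4010 = -718079/92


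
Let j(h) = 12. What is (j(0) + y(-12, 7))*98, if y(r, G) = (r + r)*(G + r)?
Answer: 12936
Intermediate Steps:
y(r, G) = 2*r*(G + r) (y(r, G) = (2*r)*(G + r) = 2*r*(G + r))
(j(0) + y(-12, 7))*98 = (12 + 2*(-12)*(7 - 12))*98 = (12 + 2*(-12)*(-5))*98 = (12 + 120)*98 = 132*98 = 12936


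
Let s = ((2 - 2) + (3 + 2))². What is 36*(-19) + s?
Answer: -659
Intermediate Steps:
s = 25 (s = (0 + 5)² = 5² = 25)
36*(-19) + s = 36*(-19) + 25 = -684 + 25 = -659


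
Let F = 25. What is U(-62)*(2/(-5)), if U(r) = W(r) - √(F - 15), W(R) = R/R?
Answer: -⅖ + 2*√10/5 ≈ 0.86491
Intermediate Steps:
W(R) = 1
U(r) = 1 - √10 (U(r) = 1 - √(25 - 15) = 1 - √10)
U(-62)*(2/(-5)) = (1 - √10)*(2/(-5)) = (1 - √10)*(2*(-⅕)) = (1 - √10)*(-⅖) = -⅖ + 2*√10/5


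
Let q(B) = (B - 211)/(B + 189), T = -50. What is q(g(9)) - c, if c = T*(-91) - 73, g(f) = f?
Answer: -443324/99 ≈ -4478.0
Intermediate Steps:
c = 4477 (c = -50*(-91) - 73 = 4550 - 73 = 4477)
q(B) = (-211 + B)/(189 + B)
q(g(9)) - c = (-211 + 9)/(189 + 9) - 1*4477 = -202/198 - 4477 = (1/198)*(-202) - 4477 = -101/99 - 4477 = -443324/99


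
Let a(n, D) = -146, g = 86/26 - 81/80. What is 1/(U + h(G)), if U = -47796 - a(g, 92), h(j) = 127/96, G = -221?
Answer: -96/4574273 ≈ -2.0987e-5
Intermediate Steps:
h(j) = 127/96 (h(j) = 127*(1/96) = 127/96)
g = 2387/1040 (g = 86*(1/26) - 81*1/80 = 43/13 - 81/80 = 2387/1040 ≈ 2.2952)
U = -47650 (U = -47796 - 1*(-146) = -47796 + 146 = -47650)
1/(U + h(G)) = 1/(-47650 + 127/96) = 1/(-4574273/96) = -96/4574273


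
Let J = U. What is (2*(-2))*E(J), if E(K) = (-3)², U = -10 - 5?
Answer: -36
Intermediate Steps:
U = -15
J = -15
E(K) = 9
(2*(-2))*E(J) = (2*(-2))*9 = -4*9 = -36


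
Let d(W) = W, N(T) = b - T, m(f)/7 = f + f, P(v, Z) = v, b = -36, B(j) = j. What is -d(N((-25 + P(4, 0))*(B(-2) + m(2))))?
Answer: -510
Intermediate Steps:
m(f) = 14*f (m(f) = 7*(f + f) = 7*(2*f) = 14*f)
N(T) = -36 - T
-d(N((-25 + P(4, 0))*(B(-2) + m(2)))) = -(-36 - (-25 + 4)*(-2 + 14*2)) = -(-36 - (-21)*(-2 + 28)) = -(-36 - (-21)*26) = -(-36 - 1*(-546)) = -(-36 + 546) = -1*510 = -510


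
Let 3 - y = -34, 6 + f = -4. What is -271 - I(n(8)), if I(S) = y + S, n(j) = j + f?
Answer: -306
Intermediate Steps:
f = -10 (f = -6 - 4 = -10)
y = 37 (y = 3 - 1*(-34) = 3 + 34 = 37)
n(j) = -10 + j (n(j) = j - 10 = -10 + j)
I(S) = 37 + S
-271 - I(n(8)) = -271 - (37 + (-10 + 8)) = -271 - (37 - 2) = -271 - 1*35 = -271 - 35 = -306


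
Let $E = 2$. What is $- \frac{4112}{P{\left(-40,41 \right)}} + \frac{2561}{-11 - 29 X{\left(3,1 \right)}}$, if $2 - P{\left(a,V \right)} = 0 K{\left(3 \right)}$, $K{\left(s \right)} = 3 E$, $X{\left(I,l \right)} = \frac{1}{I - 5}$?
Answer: $- \frac{9270}{7} \approx -1324.3$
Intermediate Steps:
$X{\left(I,l \right)} = \frac{1}{-5 + I}$
$K{\left(s \right)} = 6$ ($K{\left(s \right)} = 3 \cdot 2 = 6$)
$P{\left(a,V \right)} = 2$ ($P{\left(a,V \right)} = 2 - 0 \cdot 6 = 2 - 0 = 2 + 0 = 2$)
$- \frac{4112}{P{\left(-40,41 \right)}} + \frac{2561}{-11 - 29 X{\left(3,1 \right)}} = - \frac{4112}{2} + \frac{2561}{-11 - \frac{29}{-5 + 3}} = \left(-4112\right) \frac{1}{2} + \frac{2561}{-11 - \frac{29}{-2}} = -2056 + \frac{2561}{-11 - - \frac{29}{2}} = -2056 + \frac{2561}{-11 + \frac{29}{2}} = -2056 + \frac{2561}{\frac{7}{2}} = -2056 + 2561 \cdot \frac{2}{7} = -2056 + \frac{5122}{7} = - \frac{9270}{7}$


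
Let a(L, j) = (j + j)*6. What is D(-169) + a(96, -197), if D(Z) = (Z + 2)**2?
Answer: 25525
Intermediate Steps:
a(L, j) = 12*j (a(L, j) = (2*j)*6 = 12*j)
D(Z) = (2 + Z)**2
D(-169) + a(96, -197) = (2 - 169)**2 + 12*(-197) = (-167)**2 - 2364 = 27889 - 2364 = 25525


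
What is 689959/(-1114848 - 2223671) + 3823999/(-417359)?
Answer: -13054453915762/1393360951321 ≈ -9.3690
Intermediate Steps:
689959/(-1114848 - 2223671) + 3823999/(-417359) = 689959/(-3338519) + 3823999*(-1/417359) = 689959*(-1/3338519) - 3823999/417359 = -689959/3338519 - 3823999/417359 = -13054453915762/1393360951321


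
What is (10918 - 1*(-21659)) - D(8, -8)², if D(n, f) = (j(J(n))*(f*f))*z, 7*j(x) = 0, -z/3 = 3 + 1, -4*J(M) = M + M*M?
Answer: 32577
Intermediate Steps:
J(M) = -M/4 - M²/4 (J(M) = -(M + M*M)/4 = -(M + M²)/4 = -M/4 - M²/4)
z = -12 (z = -3*(3 + 1) = -3*4 = -12)
j(x) = 0 (j(x) = (⅐)*0 = 0)
D(n, f) = 0 (D(n, f) = (0*(f*f))*(-12) = (0*f²)*(-12) = 0*(-12) = 0)
(10918 - 1*(-21659)) - D(8, -8)² = (10918 - 1*(-21659)) - 1*0² = (10918 + 21659) - 1*0 = 32577 + 0 = 32577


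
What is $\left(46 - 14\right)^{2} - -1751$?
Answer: $2775$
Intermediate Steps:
$\left(46 - 14\right)^{2} - -1751 = 32^{2} + 1751 = 1024 + 1751 = 2775$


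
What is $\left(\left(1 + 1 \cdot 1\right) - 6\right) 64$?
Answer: $-256$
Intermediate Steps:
$\left(\left(1 + 1 \cdot 1\right) - 6\right) 64 = \left(\left(1 + 1\right) - 6\right) 64 = \left(2 - 6\right) 64 = \left(-4\right) 64 = -256$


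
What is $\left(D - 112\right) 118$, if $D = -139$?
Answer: $-29618$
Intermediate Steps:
$\left(D - 112\right) 118 = \left(-139 - 112\right) 118 = \left(-251\right) 118 = -29618$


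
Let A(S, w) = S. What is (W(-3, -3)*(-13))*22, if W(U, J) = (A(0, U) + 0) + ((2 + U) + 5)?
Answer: -1144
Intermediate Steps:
W(U, J) = 7 + U (W(U, J) = (0 + 0) + ((2 + U) + 5) = 0 + (7 + U) = 7 + U)
(W(-3, -3)*(-13))*22 = ((7 - 3)*(-13))*22 = (4*(-13))*22 = -52*22 = -1144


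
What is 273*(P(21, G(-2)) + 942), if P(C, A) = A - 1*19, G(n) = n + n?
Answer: 250887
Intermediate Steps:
G(n) = 2*n
P(C, A) = -19 + A (P(C, A) = A - 19 = -19 + A)
273*(P(21, G(-2)) + 942) = 273*((-19 + 2*(-2)) + 942) = 273*((-19 - 4) + 942) = 273*(-23 + 942) = 273*919 = 250887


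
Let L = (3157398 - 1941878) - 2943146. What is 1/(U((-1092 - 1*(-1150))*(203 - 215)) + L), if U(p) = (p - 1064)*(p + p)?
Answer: 1/722294 ≈ 1.3845e-6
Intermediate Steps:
U(p) = 2*p*(-1064 + p) (U(p) = (-1064 + p)*(2*p) = 2*p*(-1064 + p))
L = -1727626 (L = 1215520 - 2943146 = -1727626)
1/(U((-1092 - 1*(-1150))*(203 - 215)) + L) = 1/(2*((-1092 - 1*(-1150))*(203 - 215))*(-1064 + (-1092 - 1*(-1150))*(203 - 215)) - 1727626) = 1/(2*((-1092 + 1150)*(-12))*(-1064 + (-1092 + 1150)*(-12)) - 1727626) = 1/(2*(58*(-12))*(-1064 + 58*(-12)) - 1727626) = 1/(2*(-696)*(-1064 - 696) - 1727626) = 1/(2*(-696)*(-1760) - 1727626) = 1/(2449920 - 1727626) = 1/722294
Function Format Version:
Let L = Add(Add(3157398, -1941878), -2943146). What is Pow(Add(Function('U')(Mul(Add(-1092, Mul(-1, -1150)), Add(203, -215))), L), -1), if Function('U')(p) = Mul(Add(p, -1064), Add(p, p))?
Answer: Rational(1, 722294) ≈ 1.3845e-6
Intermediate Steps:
Function('U')(p) = Mul(2, p, Add(-1064, p)) (Function('U')(p) = Mul(Add(-1064, p), Mul(2, p)) = Mul(2, p, Add(-1064, p)))
L = -1727626 (L = Add(1215520, -2943146) = -1727626)
Pow(Add(Function('U')(Mul(Add(-1092, Mul(-1, -1150)), Add(203, -215))), L), -1) = Pow(Add(Mul(2, Mul(Add(-1092, Mul(-1, -1150)), Add(203, -215)), Add(-1064, Mul(Add(-1092, Mul(-1, -1150)), Add(203, -215)))), -1727626), -1) = Pow(Add(Mul(2, Mul(Add(-1092, 1150), -12), Add(-1064, Mul(Add(-1092, 1150), -12))), -1727626), -1) = Pow(Add(Mul(2, Mul(58, -12), Add(-1064, Mul(58, -12))), -1727626), -1) = Pow(Add(Mul(2, -696, Add(-1064, -696)), -1727626), -1) = Pow(Add(Mul(2, -696, -1760), -1727626), -1) = Pow(Add(2449920, -1727626), -1) = Pow(722294, -1) = Rational(1, 722294)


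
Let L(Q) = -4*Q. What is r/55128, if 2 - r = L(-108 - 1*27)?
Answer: -269/27564 ≈ -0.0097591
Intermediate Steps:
r = -538 (r = 2 - (-4)*(-108 - 1*27) = 2 - (-4)*(-108 - 27) = 2 - (-4)*(-135) = 2 - 1*540 = 2 - 540 = -538)
r/55128 = -538/55128 = -538*1/55128 = -269/27564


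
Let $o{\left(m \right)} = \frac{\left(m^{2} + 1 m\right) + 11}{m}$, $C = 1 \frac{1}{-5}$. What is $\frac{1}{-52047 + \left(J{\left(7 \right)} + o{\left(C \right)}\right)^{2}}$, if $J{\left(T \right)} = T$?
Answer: $- \frac{25}{1245479} \approx -2.0073 \cdot 10^{-5}$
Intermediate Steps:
$C = - \frac{1}{5}$ ($C = 1 \left(- \frac{1}{5}\right) = - \frac{1}{5} \approx -0.2$)
$o{\left(m \right)} = \frac{11 + m + m^{2}}{m}$ ($o{\left(m \right)} = \frac{\left(m^{2} + m\right) + 11}{m} = \frac{\left(m + m^{2}\right) + 11}{m} = \frac{11 + m + m^{2}}{m}$)
$\frac{1}{-52047 + \left(J{\left(7 \right)} + o{\left(C \right)}\right)^{2}} = \frac{1}{-52047 + \left(7 + \left(1 - \frac{1}{5} + \frac{11}{- \frac{1}{5}}\right)\right)^{2}} = \frac{1}{-52047 + \left(7 + \left(1 - \frac{1}{5} + 11 \left(-5\right)\right)\right)^{2}} = \frac{1}{-52047 + \left(7 - \frac{271}{5}\right)^{2}} = \frac{1}{-52047 + \left(- \frac{236}{5}\right)^{2}} = \frac{1}{-52047 + \frac{55696}{25}} = \frac{1}{- \frac{1245479}{25}} = - \frac{25}{1245479}$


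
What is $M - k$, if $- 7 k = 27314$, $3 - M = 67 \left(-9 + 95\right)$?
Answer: $-1857$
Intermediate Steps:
$M = -5759$ ($M = 3 - 67 \left(-9 + 95\right) = 3 - 67 \cdot 86 = 3 - 5762 = -5759$)
$k = -3902$ ($k = \left(- \frac{1}{7}\right) 27314 = -3902$)
$M - k = -5759 - -3902 = -5759 + 3902 = -1857$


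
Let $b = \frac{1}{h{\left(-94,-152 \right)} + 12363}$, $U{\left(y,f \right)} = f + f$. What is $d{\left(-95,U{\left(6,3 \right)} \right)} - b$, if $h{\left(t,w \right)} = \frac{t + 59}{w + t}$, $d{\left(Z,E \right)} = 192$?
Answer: $\frac{583935690}{3041333} \approx 192.0$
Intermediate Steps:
$U{\left(y,f \right)} = 2 f$
$h{\left(t,w \right)} = \frac{59 + t}{t + w}$
$b = \frac{246}{3041333}$ ($b = \frac{1}{\frac{59 - 94}{-94 - 152} + 12363} = \frac{1}{\frac{1}{-246} \left(-35\right) + 12363} = \frac{1}{\left(- \frac{1}{246}\right) \left(-35\right) + 12363} = \frac{1}{\frac{35}{246} + 12363} = \frac{1}{\frac{3041333}{246}} = \frac{246}{3041333} \approx 8.0886 \cdot 10^{-5}$)
$d{\left(-95,U{\left(6,3 \right)} \right)} - b = 192 - \frac{246}{3041333} = \frac{583935690}{3041333}$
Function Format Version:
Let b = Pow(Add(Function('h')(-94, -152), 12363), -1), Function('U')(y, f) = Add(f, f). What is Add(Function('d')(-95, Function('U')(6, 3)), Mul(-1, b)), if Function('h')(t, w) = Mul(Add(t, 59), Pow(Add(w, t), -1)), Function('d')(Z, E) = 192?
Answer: Rational(583935690, 3041333) ≈ 192.00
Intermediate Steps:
Function('U')(y, f) = Mul(2, f)
Function('h')(t, w) = Mul(Pow(Add(t, w), -1), Add(59, t)) (Function('h')(t, w) = Mul(Add(59, t), Pow(Add(t, w), -1)) = Mul(Pow(Add(t, w), -1), Add(59, t)))
b = Rational(246, 3041333) (b = Pow(Add(Mul(Pow(Add(-94, -152), -1), Add(59, -94)), 12363), -1) = Pow(Add(Mul(Pow(-246, -1), -35), 12363), -1) = Pow(Add(Mul(Rational(-1, 246), -35), 12363), -1) = Pow(Add(Rational(35, 246), 12363), -1) = Pow(Rational(3041333, 246), -1) = Rational(246, 3041333) ≈ 8.0886e-5)
Add(Function('d')(-95, Function('U')(6, 3)), Mul(-1, b)) = Add(192, Mul(-1, Rational(246, 3041333))) = Add(192, Rational(-246, 3041333)) = Rational(583935690, 3041333)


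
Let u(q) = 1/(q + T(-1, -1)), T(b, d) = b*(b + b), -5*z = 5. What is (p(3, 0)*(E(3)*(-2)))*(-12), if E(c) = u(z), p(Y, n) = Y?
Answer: 72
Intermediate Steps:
z = -1 (z = -1/5*5 = -1)
T(b, d) = 2*b**2 (T(b, d) = b*(2*b) = 2*b**2)
u(q) = 1/(2 + q) (u(q) = 1/(q + 2*(-1)**2) = 1/(q + 2*1) = 1/(q + 2) = 1/(2 + q))
E(c) = 1 (E(c) = 1/(2 - 1) = 1/1 = 1)
(p(3, 0)*(E(3)*(-2)))*(-12) = (3*(1*(-2)))*(-12) = (3*(-2))*(-12) = -6*(-12) = 72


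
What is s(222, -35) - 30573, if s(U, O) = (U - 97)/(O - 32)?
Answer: -2048516/67 ≈ -30575.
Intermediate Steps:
s(U, O) = (-97 + U)/(-32 + O)
s(222, -35) - 30573 = (-97 + 222)/(-32 - 35) - 30573 = 125/(-67) - 30573 = -1/67*125 - 30573 = -125/67 - 30573 = -2048516/67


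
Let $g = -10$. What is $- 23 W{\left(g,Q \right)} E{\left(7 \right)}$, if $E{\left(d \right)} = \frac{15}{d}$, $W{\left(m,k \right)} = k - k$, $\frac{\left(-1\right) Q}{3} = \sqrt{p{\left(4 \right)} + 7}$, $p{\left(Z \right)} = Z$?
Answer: $0$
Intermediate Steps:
$Q = - 3 \sqrt{11}$ ($Q = - 3 \sqrt{4 + 7} = - 3 \sqrt{11} \approx -9.9499$)
$W{\left(m,k \right)} = 0$
$- 23 W{\left(g,Q \right)} E{\left(7 \right)} = \left(-23\right) 0 \cdot \frac{15}{7} = 0 \cdot 15 \cdot \frac{1}{7} = 0 \cdot \frac{15}{7} = 0$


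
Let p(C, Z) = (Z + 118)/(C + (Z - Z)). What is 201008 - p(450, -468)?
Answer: 1809079/9 ≈ 2.0101e+5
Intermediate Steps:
p(C, Z) = (118 + Z)/C (p(C, Z) = (118 + Z)/(C + 0) = (118 + Z)/C)
201008 - p(450, -468) = 201008 - (118 - 468)/450 = 201008 - (-350)/450 = 201008 - 1*(-7/9) = 201008 + 7/9 = 1809079/9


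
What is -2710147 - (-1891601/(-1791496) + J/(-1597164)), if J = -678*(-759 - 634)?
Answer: -646214995684378829/238442743112 ≈ -2.7101e+6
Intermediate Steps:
J = 944454 (J = -678*(-1393) = 944454)
-2710147 - (-1891601/(-1791496) + J/(-1597164)) = -2710147 - (-1891601/(-1791496) + 944454/(-1597164)) = -2710147 - (-1891601*(-1/1791496) + 944454*(-1/1597164)) = -2710147 - (1891601/1791496 - 157409/266194) = -2710147 - 1*110767621365/238442743112 = -2710147 - 110767621365/238442743112 = -646214995684378829/238442743112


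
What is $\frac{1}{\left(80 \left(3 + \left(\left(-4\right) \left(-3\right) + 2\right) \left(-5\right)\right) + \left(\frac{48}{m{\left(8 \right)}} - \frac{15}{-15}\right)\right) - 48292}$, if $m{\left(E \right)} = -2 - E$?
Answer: $- \frac{5}{268279} \approx -1.8637 \cdot 10^{-5}$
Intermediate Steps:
$\frac{1}{\left(80 \left(3 + \left(\left(-4\right) \left(-3\right) + 2\right) \left(-5\right)\right) + \left(\frac{48}{m{\left(8 \right)}} - \frac{15}{-15}\right)\right) - 48292} = \frac{1}{\left(80 \left(3 + \left(\left(-4\right) \left(-3\right) + 2\right) \left(-5\right)\right) + \left(\frac{48}{-2 - 8} - \frac{15}{-15}\right)\right) - 48292} = \frac{1}{\left(80 \left(3 + \left(12 + 2\right) \left(-5\right)\right) + \left(\frac{48}{-2 - 8} - -1\right)\right) - 48292} = \frac{1}{\left(80 \left(3 + 14 \left(-5\right)\right) + \left(\frac{48}{-10} + 1\right)\right) - 48292} = \frac{1}{\left(80 \left(3 - 70\right) + \left(48 \left(- \frac{1}{10}\right) + 1\right)\right) - 48292} = \frac{1}{\left(80 \left(-67\right) + \left(- \frac{24}{5} + 1\right)\right) - 48292} = \frac{1}{\left(-5360 - \frac{19}{5}\right) - 48292} = \frac{1}{- \frac{26819}{5} - 48292} = \frac{1}{- \frac{268279}{5}} = - \frac{5}{268279}$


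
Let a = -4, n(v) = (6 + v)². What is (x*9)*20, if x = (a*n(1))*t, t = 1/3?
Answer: -11760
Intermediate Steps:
t = ⅓ ≈ 0.33333
x = -196/3 (x = -4*(6 + 1)²*(⅓) = -4*7²*(⅓) = -4*49*(⅓) = -196*⅓ = -196/3 ≈ -65.333)
(x*9)*20 = -196/3*9*20 = -588*20 = -11760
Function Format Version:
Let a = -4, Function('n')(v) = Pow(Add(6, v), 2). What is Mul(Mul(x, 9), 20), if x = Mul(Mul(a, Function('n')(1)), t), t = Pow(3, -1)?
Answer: -11760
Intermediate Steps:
t = Rational(1, 3) ≈ 0.33333
x = Rational(-196, 3) (x = Mul(Mul(-4, Pow(Add(6, 1), 2)), Rational(1, 3)) = Mul(Mul(-4, Pow(7, 2)), Rational(1, 3)) = Mul(Mul(-4, 49), Rational(1, 3)) = Mul(-196, Rational(1, 3)) = Rational(-196, 3) ≈ -65.333)
Mul(Mul(x, 9), 20) = Mul(Mul(Rational(-196, 3), 9), 20) = Mul(-588, 20) = -11760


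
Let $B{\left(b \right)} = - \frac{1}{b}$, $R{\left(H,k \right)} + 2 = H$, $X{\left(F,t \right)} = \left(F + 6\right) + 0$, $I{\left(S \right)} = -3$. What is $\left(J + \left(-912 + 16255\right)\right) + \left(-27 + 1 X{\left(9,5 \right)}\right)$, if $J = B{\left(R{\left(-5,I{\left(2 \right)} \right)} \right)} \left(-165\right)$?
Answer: $\frac{107152}{7} \approx 15307.0$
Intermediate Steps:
$X{\left(F,t \right)} = 6 + F$ ($X{\left(F,t \right)} = \left(6 + F\right) + 0 = 6 + F$)
$R{\left(H,k \right)} = -2 + H$
$J = - \frac{165}{7}$ ($J = - \frac{1}{-2 - 5} \left(-165\right) = - \frac{1}{-7} \left(-165\right) = \left(-1\right) \left(- \frac{1}{7}\right) \left(-165\right) = \frac{1}{7} \left(-165\right) = - \frac{165}{7} \approx -23.571$)
$\left(J + \left(-912 + 16255\right)\right) + \left(-27 + 1 X{\left(9,5 \right)}\right) = \left(- \frac{165}{7} + \left(-912 + 16255\right)\right) - \left(27 - \left(6 + 9\right)\right) = \left(- \frac{165}{7} + 15343\right) + \left(-27 + 1 \cdot 15\right) = \frac{107236}{7} + \left(-27 + 15\right) = \frac{107236}{7} - 12 = \frac{107152}{7}$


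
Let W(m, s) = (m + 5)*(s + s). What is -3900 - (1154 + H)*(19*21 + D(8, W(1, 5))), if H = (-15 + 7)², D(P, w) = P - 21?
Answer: -474048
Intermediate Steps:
W(m, s) = 2*s*(5 + m) (W(m, s) = (5 + m)*(2*s) = 2*s*(5 + m))
D(P, w) = -21 + P
H = 64 (H = (-8)² = 64)
-3900 - (1154 + H)*(19*21 + D(8, W(1, 5))) = -3900 - (1154 + 64)*(19*21 + (-21 + 8)) = -3900 - 1218*(399 - 13) = -3900 - 1218*386 = -3900 - 1*470148 = -3900 - 470148 = -474048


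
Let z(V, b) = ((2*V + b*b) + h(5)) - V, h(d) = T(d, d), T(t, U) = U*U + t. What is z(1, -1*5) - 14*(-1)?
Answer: 70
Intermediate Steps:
T(t, U) = t + U² (T(t, U) = U² + t = t + U²)
h(d) = d + d²
z(V, b) = 30 + V + b² (z(V, b) = ((2*V + b*b) + 5*(1 + 5)) - V = ((2*V + b²) + 5*6) - V = ((b² + 2*V) + 30) - V = (30 + b² + 2*V) - V = 30 + V + b²)
z(1, -1*5) - 14*(-1) = (30 + 1 + (-1*5)²) - 14*(-1) = (30 + 1 + (-5)²) + 14 = (30 + 1 + 25) + 14 = 56 + 14 = 70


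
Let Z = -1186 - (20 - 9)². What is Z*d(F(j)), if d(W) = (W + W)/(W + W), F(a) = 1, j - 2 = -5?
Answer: -1307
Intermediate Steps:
j = -3 (j = 2 - 5 = -3)
d(W) = 1 (d(W) = (2*W)/((2*W)) = (2*W)*(1/(2*W)) = 1)
Z = -1307 (Z = -1186 - 1*11² = -1186 - 1*121 = -1186 - 121 = -1307)
Z*d(F(j)) = -1307*1 = -1307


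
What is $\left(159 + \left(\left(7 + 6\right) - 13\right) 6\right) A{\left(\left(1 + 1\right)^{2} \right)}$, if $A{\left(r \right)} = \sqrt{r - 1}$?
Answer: $159 \sqrt{3} \approx 275.4$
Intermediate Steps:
$A{\left(r \right)} = \sqrt{-1 + r}$
$\left(159 + \left(\left(7 + 6\right) - 13\right) 6\right) A{\left(\left(1 + 1\right)^{2} \right)} = \left(159 + \left(\left(7 + 6\right) - 13\right) 6\right) \sqrt{-1 + \left(1 + 1\right)^{2}} = \left(159 + \left(13 - 13\right) 6\right) \sqrt{-1 + 2^{2}} = \left(159 + 0 \cdot 6\right) \sqrt{-1 + 4} = \left(159 + 0\right) \sqrt{3} = 159 \sqrt{3}$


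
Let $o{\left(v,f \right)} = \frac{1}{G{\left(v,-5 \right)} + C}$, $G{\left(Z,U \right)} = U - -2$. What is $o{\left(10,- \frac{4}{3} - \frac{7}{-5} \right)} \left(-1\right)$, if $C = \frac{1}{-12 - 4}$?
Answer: $\frac{16}{49} \approx 0.32653$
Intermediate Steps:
$C = - \frac{1}{16}$ ($C = \frac{1}{-16} = - \frac{1}{16} \approx -0.0625$)
$G{\left(Z,U \right)} = 2 + U$ ($G{\left(Z,U \right)} = U + 2 = 2 + U$)
$o{\left(v,f \right)} = - \frac{16}{49}$ ($o{\left(v,f \right)} = \frac{1}{\left(2 - 5\right) - \frac{1}{16}} = \frac{1}{-3 - \frac{1}{16}} = \frac{1}{- \frac{49}{16}} = - \frac{16}{49}$)
$o{\left(10,- \frac{4}{3} - \frac{7}{-5} \right)} \left(-1\right) = \left(- \frac{16}{49}\right) \left(-1\right) = \frac{16}{49}$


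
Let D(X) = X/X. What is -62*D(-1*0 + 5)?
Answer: -62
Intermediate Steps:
D(X) = 1
-62*D(-1*0 + 5) = -62*1 = -62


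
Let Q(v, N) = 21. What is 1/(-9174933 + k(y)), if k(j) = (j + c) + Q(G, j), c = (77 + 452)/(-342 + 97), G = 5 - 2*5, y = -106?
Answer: -245/2247879939 ≈ -1.0899e-7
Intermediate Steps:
G = -5 (G = 5 - 10 = -5)
c = -529/245 (c = 529/(-245) = 529*(-1/245) = -529/245 ≈ -2.1592)
k(j) = 4616/245 + j (k(j) = (j - 529/245) + 21 = (-529/245 + j) + 21 = 4616/245 + j)
1/(-9174933 + k(y)) = 1/(-9174933 + (4616/245 - 106)) = 1/(-9174933 - 21354/245) = 1/(-2247879939/245) = -245/2247879939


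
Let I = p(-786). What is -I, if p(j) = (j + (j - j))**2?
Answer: -617796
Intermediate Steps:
p(j) = j**2 (p(j) = (j + 0)**2 = j**2)
I = 617796 (I = (-786)**2 = 617796)
-I = -1*617796 = -617796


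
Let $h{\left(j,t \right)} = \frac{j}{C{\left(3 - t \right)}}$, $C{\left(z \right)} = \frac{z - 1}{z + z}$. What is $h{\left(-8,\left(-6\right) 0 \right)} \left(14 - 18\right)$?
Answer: $96$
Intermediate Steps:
$C{\left(z \right)} = \frac{-1 + z}{2 z}$
$h{\left(j,t \right)} = \frac{2 j \left(3 - t\right)}{2 - t}$ ($h{\left(j,t \right)} = \frac{j}{\frac{1}{2} \frac{1}{3 - t} \left(-1 - \left(-3 + t\right)\right)} = \frac{j}{\frac{1}{2} \frac{1}{3 - t} \left(2 - t\right)} = j \frac{2 \left(3 - t\right)}{2 - t} = \frac{2 j \left(3 - t\right)}{2 - t}$)
$h{\left(-8,\left(-6\right) 0 \right)} \left(14 - 18\right) = 2 \left(-8\right) \frac{1}{-2 - 0} \left(-3 - 0\right) \left(14 - 18\right) = 2 \left(-8\right) \frac{1}{-2 + 0} \left(-3 + 0\right) \left(14 - 18\right) = 2 \left(-8\right) \frac{1}{-2} \left(-3\right) \left(-4\right) = 2 \left(-8\right) \left(- \frac{1}{2}\right) \left(-3\right) \left(-4\right) = \left(-24\right) \left(-4\right) = 96$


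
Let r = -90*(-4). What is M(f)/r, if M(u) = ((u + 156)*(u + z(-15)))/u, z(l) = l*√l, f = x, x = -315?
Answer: -53/120 - 53*I*√15/2520 ≈ -0.44167 - 0.081456*I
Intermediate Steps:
f = -315
r = 360
z(l) = l^(3/2)
M(u) = (156 + u)*(u - 15*I*√15)/u (M(u) = ((u + 156)*(u + (-15)^(3/2)))/u = ((156 + u)*(u - 15*I*√15))/u = (156 + u)*(u - 15*I*√15)/u)
M(f)/r = (156 - 315 - 15*I*√15 - 2340*I*√15/(-315))/360 = (156 - 315 - 15*I*√15 - 2340*I*√15*(-1/315))*(1/360) = (156 - 315 - 15*I*√15 + 52*I*√15/7)*(1/360) = (-159 - 53*I*√15/7)*(1/360) = -53/120 - 53*I*√15/2520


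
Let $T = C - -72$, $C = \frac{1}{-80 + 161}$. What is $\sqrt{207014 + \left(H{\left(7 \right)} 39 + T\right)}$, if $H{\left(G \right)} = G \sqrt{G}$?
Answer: $\frac{\sqrt{16773967 + 22113 \sqrt{7}}}{9} \approx 455.86$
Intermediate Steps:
$H{\left(G \right)} = G^{\frac{3}{2}}$
$C = \frac{1}{81} \approx 0.012346$
$T = \frac{5833}{81}$ ($T = \frac{1}{81} - -72 = \frac{1}{81} + 72 = \frac{5833}{81} \approx 72.012$)
$\sqrt{207014 + \left(H{\left(7 \right)} 39 + T\right)} = \sqrt{207014 + \left(7^{\frac{3}{2}} \cdot 39 + \frac{5833}{81}\right)} = \sqrt{207014 + \left(7 \sqrt{7} \cdot 39 + \frac{5833}{81}\right)} = \sqrt{207014 + \left(273 \sqrt{7} + \frac{5833}{81}\right)} = \sqrt{207014 + \left(\frac{5833}{81} + 273 \sqrt{7}\right)} = \sqrt{\frac{16773967}{81} + 273 \sqrt{7}}$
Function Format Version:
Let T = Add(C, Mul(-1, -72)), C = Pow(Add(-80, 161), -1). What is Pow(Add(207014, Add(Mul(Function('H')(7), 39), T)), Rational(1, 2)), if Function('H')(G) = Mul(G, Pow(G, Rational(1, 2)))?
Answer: Mul(Rational(1, 9), Pow(Add(16773967, Mul(22113, Pow(7, Rational(1, 2)))), Rational(1, 2))) ≈ 455.86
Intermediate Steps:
Function('H')(G) = Pow(G, Rational(3, 2))
C = Rational(1, 81) (C = Pow(81, -1) = Rational(1, 81) ≈ 0.012346)
T = Rational(5833, 81) (T = Add(Rational(1, 81), Mul(-1, -72)) = Add(Rational(1, 81), 72) = Rational(5833, 81) ≈ 72.012)
Pow(Add(207014, Add(Mul(Function('H')(7), 39), T)), Rational(1, 2)) = Pow(Add(207014, Add(Mul(Pow(7, Rational(3, 2)), 39), Rational(5833, 81))), Rational(1, 2)) = Pow(Add(207014, Add(Mul(Mul(7, Pow(7, Rational(1, 2))), 39), Rational(5833, 81))), Rational(1, 2)) = Pow(Add(207014, Add(Mul(273, Pow(7, Rational(1, 2))), Rational(5833, 81))), Rational(1, 2)) = Pow(Add(207014, Add(Rational(5833, 81), Mul(273, Pow(7, Rational(1, 2))))), Rational(1, 2)) = Pow(Add(Rational(16773967, 81), Mul(273, Pow(7, Rational(1, 2)))), Rational(1, 2))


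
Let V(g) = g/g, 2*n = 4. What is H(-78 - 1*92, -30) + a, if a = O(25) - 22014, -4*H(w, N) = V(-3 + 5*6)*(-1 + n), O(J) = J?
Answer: -87957/4 ≈ -21989.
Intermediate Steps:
n = 2 (n = (1/2)*4 = 2)
V(g) = 1
H(w, N) = -1/4 (H(w, N) = -(-1 + 2)/4 = -1/4)
a = -21989 (a = 25 - 22014 = -21989)
H(-78 - 1*92, -30) + a = -1/4 - 21989 = -87957/4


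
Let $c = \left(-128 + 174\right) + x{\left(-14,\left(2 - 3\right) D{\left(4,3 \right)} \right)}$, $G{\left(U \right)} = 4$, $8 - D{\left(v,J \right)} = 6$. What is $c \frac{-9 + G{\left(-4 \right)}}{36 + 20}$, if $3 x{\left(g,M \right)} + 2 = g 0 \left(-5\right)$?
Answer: $- \frac{85}{21} \approx -4.0476$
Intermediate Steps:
$D{\left(v,J \right)} = 2$ ($D{\left(v,J \right)} = 8 - 6 = 2$)
$x{\left(g,M \right)} = - \frac{2}{3}$ ($x{\left(g,M \right)} = - \frac{2}{3} + \frac{g 0 \left(-5\right)}{3} = - \frac{2}{3} + \frac{0 \left(-5\right)}{3} = - \frac{2}{3} + \frac{1}{3} \cdot 0 = - \frac{2}{3} + 0 = - \frac{2}{3}$)
$c = \frac{136}{3}$ ($c = \left(-128 + 174\right) - \frac{2}{3} = 46 - \frac{2}{3} = \frac{136}{3} \approx 45.333$)
$c \frac{-9 + G{\left(-4 \right)}}{36 + 20} = \frac{136 \frac{-9 + 4}{36 + 20}}{3} = \frac{136 \left(- \frac{5}{56}\right)}{3} = \frac{136 \left(\left(-5\right) \frac{1}{56}\right)}{3} = \frac{136}{3} \left(- \frac{5}{56}\right) = - \frac{85}{21}$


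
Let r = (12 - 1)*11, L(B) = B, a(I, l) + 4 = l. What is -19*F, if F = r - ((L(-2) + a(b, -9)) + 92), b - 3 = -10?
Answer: -836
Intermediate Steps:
b = -7 (b = 3 - 10 = -7)
a(I, l) = -4 + l
r = 121 (r = 11*11 = 121)
F = 44 (F = 121 - ((-2 + (-4 - 9)) + 92) = 121 - ((-2 - 13) + 92) = 121 - (-15 + 92) = 121 - 1*77 = 121 - 77 = 44)
-19*F = -19*44 = -836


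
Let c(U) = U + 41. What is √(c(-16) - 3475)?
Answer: 5*I*√138 ≈ 58.737*I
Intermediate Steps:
c(U) = 41 + U
√(c(-16) - 3475) = √((41 - 16) - 3475) = √(25 - 3475) = √(-3450) = 5*I*√138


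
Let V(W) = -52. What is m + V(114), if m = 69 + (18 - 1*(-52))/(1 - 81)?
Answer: 129/8 ≈ 16.125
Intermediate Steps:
m = 545/8 (m = 69 + (18 + 52)/(-80) = 69 + 70*(-1/80) = 69 - 7/8 = 545/8 ≈ 68.125)
m + V(114) = 545/8 - 52 = 129/8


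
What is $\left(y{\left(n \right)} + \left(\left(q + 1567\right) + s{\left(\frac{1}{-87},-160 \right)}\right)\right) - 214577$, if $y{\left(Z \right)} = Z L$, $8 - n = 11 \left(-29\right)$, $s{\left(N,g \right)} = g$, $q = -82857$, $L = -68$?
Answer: $-318263$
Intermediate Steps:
$n = 327$ ($n = 8 - 11 \left(-29\right) = 8 - -319 = 8 + 319 = 327$)
$y{\left(Z \right)} = - 68 Z$ ($y{\left(Z \right)} = Z \left(-68\right) = - 68 Z$)
$\left(y{\left(n \right)} + \left(\left(q + 1567\right) + s{\left(\frac{1}{-87},-160 \right)}\right)\right) - 214577 = \left(\left(-68\right) 327 + \left(\left(-82857 + 1567\right) - 160\right)\right) - 214577 = \left(-22236 - 81450\right) - 214577 = -103686 - 214577 = -318263$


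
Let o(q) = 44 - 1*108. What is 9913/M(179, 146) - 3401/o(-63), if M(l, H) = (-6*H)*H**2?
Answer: 3969100799/74691264 ≈ 53.140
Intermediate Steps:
o(q) = -64 (o(q) = 44 - 108 = -64)
M(l, H) = -6*H**3
9913/M(179, 146) - 3401/o(-63) = 9913/((-6*146**3)) - 3401/(-64) = 9913/((-6*3112136)) - 3401*(-1/64) = 9913/(-18672816) + 3401/64 = 9913*(-1/18672816) + 3401/64 = -9913/18672816 + 3401/64 = 3969100799/74691264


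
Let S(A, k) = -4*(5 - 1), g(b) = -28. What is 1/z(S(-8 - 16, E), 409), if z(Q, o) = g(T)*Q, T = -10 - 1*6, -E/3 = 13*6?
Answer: 1/448 ≈ 0.0022321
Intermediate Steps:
E = -234 (E = -39*6 = -3*78 = -234)
T = -16 (T = -10 - 6 = -16)
S(A, k) = -16 (S(A, k) = -4*4 = -16)
z(Q, o) = -28*Q
1/z(S(-8 - 16, E), 409) = 1/(-28*(-16)) = 1/448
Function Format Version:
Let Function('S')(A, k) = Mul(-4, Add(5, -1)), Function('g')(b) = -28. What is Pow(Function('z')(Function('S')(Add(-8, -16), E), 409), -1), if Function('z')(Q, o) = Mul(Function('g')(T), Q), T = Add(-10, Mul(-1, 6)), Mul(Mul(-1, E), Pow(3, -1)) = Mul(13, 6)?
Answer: Rational(1, 448) ≈ 0.0022321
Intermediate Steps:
E = -234 (E = Mul(-3, Mul(13, 6)) = Mul(-3, 78) = -234)
T = -16 (T = Add(-10, -6) = -16)
Function('S')(A, k) = -16 (Function('S')(A, k) = Mul(-4, 4) = -16)
Function('z')(Q, o) = Mul(-28, Q)
Pow(Function('z')(Function('S')(Add(-8, -16), E), 409), -1) = Pow(Mul(-28, -16), -1) = Pow(448, -1) = Rational(1, 448)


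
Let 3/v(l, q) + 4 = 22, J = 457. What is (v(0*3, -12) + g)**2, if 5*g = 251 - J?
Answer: 1515361/900 ≈ 1683.7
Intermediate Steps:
v(l, q) = 1/6 (v(l, q) = 3/(-4 + 22) = 3/18 = 3*(1/18) = 1/6)
g = -206/5 (g = (251 - 1*457)/5 = (251 - 457)/5 = (1/5)*(-206) = -206/5 ≈ -41.200)
(v(0*3, -12) + g)**2 = (1/6 - 206/5)**2 = (-1231/30)**2 = 1515361/900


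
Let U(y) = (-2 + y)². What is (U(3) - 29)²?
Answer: 784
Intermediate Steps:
(U(3) - 29)² = ((-2 + 3)² - 29)² = (1² - 29)² = (1 - 29)² = (-28)² = 784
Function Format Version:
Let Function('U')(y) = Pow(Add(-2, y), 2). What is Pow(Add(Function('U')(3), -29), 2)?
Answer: 784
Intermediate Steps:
Pow(Add(Function('U')(3), -29), 2) = Pow(Add(Pow(Add(-2, 3), 2), -29), 2) = Pow(Add(Pow(1, 2), -29), 2) = Pow(Add(1, -29), 2) = Pow(-28, 2) = 784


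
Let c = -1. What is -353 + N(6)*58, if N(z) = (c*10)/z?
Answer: -1349/3 ≈ -449.67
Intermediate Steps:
N(z) = -10/z (N(z) = (-1*10)/z = -10/z)
-353 + N(6)*58 = -353 - 10/6*58 = -353 - 10*⅙*58 = -353 - 5/3*58 = -353 - 290/3 = -1349/3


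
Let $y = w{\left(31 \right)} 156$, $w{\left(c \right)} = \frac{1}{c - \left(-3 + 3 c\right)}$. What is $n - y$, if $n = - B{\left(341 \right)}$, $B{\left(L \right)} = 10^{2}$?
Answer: $- \frac{5744}{59} \approx -97.356$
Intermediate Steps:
$B{\left(L \right)} = 100$
$w{\left(c \right)} = \frac{1}{3 - 2 c}$ ($w{\left(c \right)} = \frac{1}{c - \left(-3 + 3 c\right)} = \frac{1}{3 - 2 c}$)
$n = -100$ ($n = \left(-1\right) 100 = -100$)
$y = - \frac{156}{59}$ ($y = - \frac{1}{-3 + 2 \cdot 31} \cdot 156 = - \frac{1}{-3 + 62} \cdot 156 = - \frac{1}{59} \cdot 156 = \left(-1\right) \frac{1}{59} \cdot 156 = \left(- \frac{1}{59}\right) 156 = - \frac{156}{59} \approx -2.6441$)
$n - y = -100 - - \frac{156}{59} = -100 + \frac{156}{59} = - \frac{5744}{59}$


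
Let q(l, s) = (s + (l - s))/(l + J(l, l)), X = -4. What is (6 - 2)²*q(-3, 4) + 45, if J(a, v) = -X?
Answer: -3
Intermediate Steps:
J(a, v) = 4 (J(a, v) = -1*(-4) = 4)
q(l, s) = l/(4 + l) (q(l, s) = (s + (l - s))/(l + 4) = l/(4 + l))
(6 - 2)²*q(-3, 4) + 45 = (6 - 2)²*(-3/(4 - 3)) + 45 = 4²*(-3/1) + 45 = 16*(-3*1) + 45 = 16*(-3) + 45 = -48 + 45 = -3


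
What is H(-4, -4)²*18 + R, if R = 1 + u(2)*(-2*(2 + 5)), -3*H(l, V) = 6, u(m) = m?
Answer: 45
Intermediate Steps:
H(l, V) = -2 (H(l, V) = -⅓*6 = -2)
R = -27 (R = 1 + 2*(-2*(2 + 5)) = 1 + 2*(-2*7) = 1 + 2*(-14) = 1 - 28 = -27)
H(-4, -4)²*18 + R = (-2)²*18 - 27 = 4*18 - 27 = 72 - 27 = 45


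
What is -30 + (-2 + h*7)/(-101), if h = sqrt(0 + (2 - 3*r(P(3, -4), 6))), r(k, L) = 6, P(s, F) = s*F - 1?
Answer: -3028/101 - 28*I/101 ≈ -29.98 - 0.27723*I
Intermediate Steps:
P(s, F) = -1 + F*s (P(s, F) = F*s - 1 = -1 + F*s)
h = 4*I (h = sqrt(0 + (2 - 3*6)) = sqrt(0 + (2 - 18)) = sqrt(0 - 16) = sqrt(-16) = 4*I ≈ 4.0*I)
-30 + (-2 + h*7)/(-101) = -30 + (-2 + (4*I)*7)/(-101) = -30 - (-2 + 28*I)/101 = -30 + (2/101 - 28*I/101) = -3028/101 - 28*I/101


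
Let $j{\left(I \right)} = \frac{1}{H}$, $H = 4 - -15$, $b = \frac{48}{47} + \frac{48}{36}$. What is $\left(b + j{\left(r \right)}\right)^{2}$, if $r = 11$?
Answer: $\frac{41589601}{7177041} \approx 5.7948$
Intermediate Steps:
$b = \frac{332}{141}$ ($b = 48 \cdot \frac{1}{47} + 48 \cdot \frac{1}{36} = \frac{48}{47} + \frac{4}{3} = \frac{332}{141} \approx 2.3546$)
$H = 19$ ($H = 4 + 15 = 19$)
$j{\left(I \right)} = \frac{1}{19}$
$\left(b + j{\left(r \right)}\right)^{2} = \left(\frac{332}{141} + \frac{1}{19}\right)^{2} = \left(\frac{6449}{2679}\right)^{2} = \frac{41589601}{7177041}$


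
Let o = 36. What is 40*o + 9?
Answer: 1449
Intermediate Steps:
40*o + 9 = 40*36 + 9 = 1440 + 9 = 1449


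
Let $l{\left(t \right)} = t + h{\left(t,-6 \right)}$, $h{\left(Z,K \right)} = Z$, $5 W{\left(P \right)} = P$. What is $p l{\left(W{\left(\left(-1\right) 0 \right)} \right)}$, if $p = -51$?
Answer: $0$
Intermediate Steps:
$W{\left(P \right)} = \frac{P}{5}$
$l{\left(t \right)} = 2 t$ ($l{\left(t \right)} = t + t = 2 t$)
$p l{\left(W{\left(\left(-1\right) 0 \right)} \right)} = - 51 \cdot 2 \frac{\left(-1\right) 0}{5} = - 51 \cdot 2 \cdot \frac{1}{5} \cdot 0 = - 51 \cdot 2 \cdot 0 = \left(-51\right) 0 = 0$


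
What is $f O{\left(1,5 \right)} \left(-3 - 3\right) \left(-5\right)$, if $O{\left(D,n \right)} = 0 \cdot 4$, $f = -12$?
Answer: $0$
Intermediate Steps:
$O{\left(D,n \right)} = 0$
$f O{\left(1,5 \right)} \left(-3 - 3\right) \left(-5\right) = \left(-12\right) 0 \left(-3 - 3\right) \left(-5\right) = 0 \left(\left(-6\right) \left(-5\right)\right) = 0 \cdot 30 = 0$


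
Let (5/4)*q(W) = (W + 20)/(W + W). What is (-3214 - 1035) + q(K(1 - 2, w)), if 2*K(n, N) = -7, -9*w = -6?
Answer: -148781/35 ≈ -4250.9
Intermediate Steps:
w = 2/3 (w = -1/9*(-6) = 2/3 ≈ 0.66667)
K(n, N) = -7/2 (K(n, N) = (1/2)*(-7) = -7/2)
q(W) = 2*(20 + W)/(5*W) (q(W) = 4*((W + 20)/(W + W))/5 = 4*((20 + W)/((2*W)))/5 = 4*((20 + W)*(1/(2*W)))/5 = 4*((20 + W)/(2*W))/5 = 2*(20 + W)/(5*W))
(-3214 - 1035) + q(K(1 - 2, w)) = (-3214 - 1035) + (2/5 + 8/(-7/2)) = -4249 + (2/5 + 8*(-2/7)) = -4249 + (2/5 - 16/7) = -4249 - 66/35 = -148781/35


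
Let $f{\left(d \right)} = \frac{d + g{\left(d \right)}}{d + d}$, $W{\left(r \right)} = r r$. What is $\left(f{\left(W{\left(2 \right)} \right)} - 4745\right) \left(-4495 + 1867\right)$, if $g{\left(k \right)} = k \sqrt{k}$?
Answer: $12465918$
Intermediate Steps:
$g{\left(k \right)} = k^{\frac{3}{2}}$
$W{\left(r \right)} = r^{2}$
$f{\left(d \right)} = \frac{d + d^{\frac{3}{2}}}{2 d}$ ($f{\left(d \right)} = \frac{d + d^{\frac{3}{2}}}{d + d} = \frac{d + d^{\frac{3}{2}}}{2 d}$)
$\left(f{\left(W{\left(2 \right)} \right)} - 4745\right) \left(-4495 + 1867\right) = \left(\frac{2^{2} + \left(2^{2}\right)^{\frac{3}{2}}}{2 \cdot 2^{2}} - 4745\right) \left(-4495 + 1867\right) = \left(\frac{4 + 4^{\frac{3}{2}}}{2 \cdot 4} - 4745\right) \left(-2628\right) = \left(\frac{1}{2} \cdot \frac{1}{4} \left(4 + 8\right) - 4745\right) \left(-2628\right) = \left(\frac{1}{2} \cdot \frac{1}{4} \cdot 12 - 4745\right) \left(-2628\right) = \left(\frac{3}{2} - 4745\right) \left(-2628\right) = \left(- \frac{9487}{2}\right) \left(-2628\right) = 12465918$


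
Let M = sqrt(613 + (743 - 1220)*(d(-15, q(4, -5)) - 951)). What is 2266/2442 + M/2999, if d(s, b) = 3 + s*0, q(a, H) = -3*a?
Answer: 103/111 + 7*sqrt(9241)/2999 ≈ 1.1523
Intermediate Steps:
d(s, b) = 3 (d(s, b) = 3 + 0 = 3)
M = 7*sqrt(9241) (M = sqrt(613 + (743 - 1220)*(3 - 951)) = sqrt(613 - 477*(-948)) = sqrt(613 + 452196) = sqrt(452809) = 7*sqrt(9241) ≈ 672.91)
2266/2442 + M/2999 = 2266/2442 + (7*sqrt(9241))/2999 = 2266*(1/2442) + (7*sqrt(9241))*(1/2999) = 103/111 + 7*sqrt(9241)/2999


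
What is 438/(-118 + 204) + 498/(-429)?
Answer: 24179/6149 ≈ 3.9322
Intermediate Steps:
438/(-118 + 204) + 498/(-429) = 438/86 + 498*(-1/429) = 438*(1/86) - 166/143 = 219/43 - 166/143 = 24179/6149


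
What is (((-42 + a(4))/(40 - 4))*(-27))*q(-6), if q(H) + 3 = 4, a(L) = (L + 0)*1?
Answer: 57/2 ≈ 28.500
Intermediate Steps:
a(L) = L (a(L) = L*1 = L)
q(H) = 1 (q(H) = -3 + 4 = 1)
(((-42 + a(4))/(40 - 4))*(-27))*q(-6) = (((-42 + 4)/(40 - 4))*(-27))*1 = (-38/36*(-27))*1 = (-38*1/36*(-27))*1 = -19/18*(-27)*1 = (57/2)*1 = 57/2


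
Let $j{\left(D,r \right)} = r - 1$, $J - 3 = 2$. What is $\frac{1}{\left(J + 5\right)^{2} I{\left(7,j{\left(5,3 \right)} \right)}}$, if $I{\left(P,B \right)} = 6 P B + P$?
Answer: $\frac{1}{9100} \approx 0.00010989$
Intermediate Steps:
$J = 5$ ($J = 3 + 2 = 5$)
$j{\left(D,r \right)} = -1 + r$ ($j{\left(D,r \right)} = r - 1 = -1 + r$)
$I{\left(P,B \right)} = P + 6 B P$ ($I{\left(P,B \right)} = 6 B P + P = P + 6 B P$)
$\frac{1}{\left(J + 5\right)^{2} I{\left(7,j{\left(5,3 \right)} \right)}} = \frac{1}{\left(5 + 5\right)^{2} \cdot 7 \left(1 + 6 \left(-1 + 3\right)\right)} = \frac{1}{10^{2} \cdot 7 \left(1 + 6 \cdot 2\right)} = \frac{1}{100 \cdot 7 \left(1 + 12\right)} = \frac{1}{100 \cdot 7 \cdot 13} = \frac{1}{100 \cdot 91} = \frac{1}{9100}$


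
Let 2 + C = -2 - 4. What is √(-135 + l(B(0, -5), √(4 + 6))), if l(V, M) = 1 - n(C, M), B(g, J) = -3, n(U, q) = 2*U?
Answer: I*√118 ≈ 10.863*I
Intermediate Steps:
C = -8 (C = -2 + (-2 - 4) = -2 - 6 = -8)
l(V, M) = 17 (l(V, M) = 1 - 2*(-8) = 1 - 1*(-16) = 1 + 16 = 17)
√(-135 + l(B(0, -5), √(4 + 6))) = √(-135 + 17) = √(-118) = I*√118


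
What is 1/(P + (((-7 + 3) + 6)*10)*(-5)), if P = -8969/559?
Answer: -559/64869 ≈ -0.0086174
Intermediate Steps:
P = -8969/559 (P = -8969*1/559 = -8969/559 ≈ -16.045)
1/(P + (((-7 + 3) + 6)*10)*(-5)) = 1/(-8969/559 + (((-7 + 3) + 6)*10)*(-5)) = 1/(-8969/559 + ((-4 + 6)*10)*(-5)) = 1/(-8969/559 + (2*10)*(-5)) = 1/(-8969/559 + 20*(-5)) = 1/(-8969/559 - 100) = 1/(-64869/559) = -559/64869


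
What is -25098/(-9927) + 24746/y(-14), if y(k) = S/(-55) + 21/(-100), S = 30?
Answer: -10007334806/305531 ≈ -32754.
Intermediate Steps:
y(k) = -831/1100 (y(k) = 30/(-55) + 21/(-100) = 30*(-1/55) + 21*(-1/100) = -6/11 - 21/100 = -831/1100)
-25098/(-9927) + 24746/y(-14) = -25098/(-9927) + 24746/(-831/1100) = -25098*(-1/9927) + 24746*(-1100/831) = 8366/3309 - 27220600/831 = -10007334806/305531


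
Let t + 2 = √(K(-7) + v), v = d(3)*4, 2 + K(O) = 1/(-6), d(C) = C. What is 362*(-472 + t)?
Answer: -171588 + 181*√354/3 ≈ -1.7045e+5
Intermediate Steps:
K(O) = -13/6 (K(O) = -2 + 1/(-6) = -2 - ⅙ = -13/6)
v = 12 (v = 3*4 = 12)
t = -2 + √354/6 (t = -2 + √(-13/6 + 12) = -2 + √(59/6) = -2 + √354/6 ≈ 1.1358)
362*(-472 + t) = 362*(-472 + (-2 + √354/6)) = 362*(-474 + √354/6) = -171588 + 181*√354/3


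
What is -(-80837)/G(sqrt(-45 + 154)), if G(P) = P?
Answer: 80837*sqrt(109)/109 ≈ 7742.8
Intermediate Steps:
-(-80837)/G(sqrt(-45 + 154)) = -(-80837)/(sqrt(-45 + 154)) = -(-80837)/(sqrt(109)) = -(-80837)*sqrt(109)/109 = 80837*sqrt(109)/109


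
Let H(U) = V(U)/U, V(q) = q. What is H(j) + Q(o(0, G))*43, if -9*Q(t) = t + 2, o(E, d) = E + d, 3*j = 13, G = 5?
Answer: -292/9 ≈ -32.444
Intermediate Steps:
j = 13/3 (j = (1/3)*13 = 13/3 ≈ 4.3333)
H(U) = 1 (H(U) = U/U = 1)
Q(t) = -2/9 - t/9 (Q(t) = -(t + 2)/9 = -(2 + t)/9 = -2/9 - t/9)
H(j) + Q(o(0, G))*43 = 1 + (-2/9 - (0 + 5)/9)*43 = 1 + (-2/9 - 1/9*5)*43 = 1 + (-2/9 - 5/9)*43 = 1 - 7/9*43 = 1 - 301/9 = -292/9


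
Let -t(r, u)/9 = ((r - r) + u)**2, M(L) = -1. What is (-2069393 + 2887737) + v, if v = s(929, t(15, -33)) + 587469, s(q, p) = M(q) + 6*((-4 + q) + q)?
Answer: 1416936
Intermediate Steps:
t(r, u) = -9*u**2 (t(r, u) = -9*((r - r) + u)**2 = -9*(0 + u)**2 = -9*u**2)
s(q, p) = -25 + 12*q (s(q, p) = -1 + 6*((-4 + q) + q) = -1 + 6*(-4 + 2*q) = -1 + (-24 + 12*q) = -25 + 12*q)
v = 598592 (v = (-25 + 12*929) + 587469 = (-25 + 11148) + 587469 = 11123 + 587469 = 598592)
(-2069393 + 2887737) + v = (-2069393 + 2887737) + 598592 = 818344 + 598592 = 1416936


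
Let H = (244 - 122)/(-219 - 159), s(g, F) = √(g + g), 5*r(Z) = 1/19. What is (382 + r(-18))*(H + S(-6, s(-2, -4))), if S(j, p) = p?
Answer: -737917/5985 + 72582*I/95 ≈ -123.29 + 764.02*I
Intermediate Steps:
r(Z) = 1/95 (r(Z) = (⅕)/19 = (⅕)*(1/19) = 1/95)
s(g, F) = √2*√g (s(g, F) = √(2*g) = √2*√g)
H = -61/189 (H = 122/(-378) = 122*(-1/378) = -61/189 ≈ -0.32275)
(382 + r(-18))*(H + S(-6, s(-2, -4))) = (382 + 1/95)*(-61/189 + √2*√(-2)) = 36291*(-61/189 + √2*(I*√2))/95 = 36291*(-61/189 + 2*I)/95 = -737917/5985 + 72582*I/95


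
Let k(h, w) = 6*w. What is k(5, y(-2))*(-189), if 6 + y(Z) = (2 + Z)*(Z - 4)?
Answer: 6804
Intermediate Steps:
y(Z) = -6 + (-4 + Z)*(2 + Z) (y(Z) = -6 + (2 + Z)*(Z - 4) = -6 + (2 + Z)*(-4 + Z) = -6 + (-4 + Z)*(2 + Z))
k(5, y(-2))*(-189) = (6*(-14 + (-2)² - 2*(-2)))*(-189) = (6*(-14 + 4 + 4))*(-189) = (6*(-6))*(-189) = -36*(-189) = 6804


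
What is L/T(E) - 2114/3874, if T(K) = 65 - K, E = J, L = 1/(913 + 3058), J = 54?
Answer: -46168880/84610097 ≈ -0.54567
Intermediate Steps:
L = 1/3971 ≈ 0.00025183
E = 54
L/T(E) - 2114/3874 = 1/(3971*(65 - 1*54)) - 2114/3874 = 1/(3971*(65 - 54)) - 2114*1/3874 = (1/3971)/11 - 1057/1937 = (1/3971)*(1/11) - 1057/1937 = 1/43681 - 1057/1937 = -46168880/84610097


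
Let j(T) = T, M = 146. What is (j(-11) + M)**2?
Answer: 18225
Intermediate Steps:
(j(-11) + M)**2 = (-11 + 146)**2 = 135**2 = 18225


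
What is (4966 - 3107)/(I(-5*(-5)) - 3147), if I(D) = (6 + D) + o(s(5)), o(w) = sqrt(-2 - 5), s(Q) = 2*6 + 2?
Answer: -5792644/9709463 - 1859*I*sqrt(7)/9709463 ≈ -0.5966 - 0.00050656*I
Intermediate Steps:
s(Q) = 14 (s(Q) = 12 + 2 = 14)
o(w) = I*sqrt(7) (o(w) = sqrt(-7) = I*sqrt(7))
I(D) = 6 + D + I*sqrt(7) (I(D) = (6 + D) + I*sqrt(7) = 6 + D + I*sqrt(7))
(4966 - 3107)/(I(-5*(-5)) - 3147) = (4966 - 3107)/((6 - 5*(-5) + I*sqrt(7)) - 3147) = 1859/((6 + 25 + I*sqrt(7)) - 3147) = 1859/((31 + I*sqrt(7)) - 3147) = 1859/(-3116 + I*sqrt(7))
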